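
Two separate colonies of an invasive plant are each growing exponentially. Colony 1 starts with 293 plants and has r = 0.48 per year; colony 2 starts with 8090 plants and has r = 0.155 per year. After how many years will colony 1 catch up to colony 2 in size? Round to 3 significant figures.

Set 293·e^(0.48t) = 8090·e^(0.155t).
e^((0.48 − 0.155)t) = 8090/293 → e^(0.325·t) = 27.611.
0.325·t = ln(27.611) = 3.3182, so t = 3.3182/0.325 = 10.21.

10.2 years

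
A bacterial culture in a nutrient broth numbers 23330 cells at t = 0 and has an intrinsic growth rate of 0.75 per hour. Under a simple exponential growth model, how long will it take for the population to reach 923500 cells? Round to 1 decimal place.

Set N₀·e^(rt) = 923500: e^(0.75·t) = 923500/23330 = 39.584.
0.75·t = ln(39.584) = 3.6784, so t = 3.6784/0.75 = 4.9046.

4.9 hours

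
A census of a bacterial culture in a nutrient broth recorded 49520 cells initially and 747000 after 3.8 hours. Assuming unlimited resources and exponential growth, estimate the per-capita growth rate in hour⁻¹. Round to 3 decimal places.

0.714 per hour

From N(t) = N₀·e^(rt): e^(r·3.8) = 747000/49520 = 15.085.
r·3.8 = ln(15.085) = 2.7137, so r = 2.7137/3.8 = 0.71413.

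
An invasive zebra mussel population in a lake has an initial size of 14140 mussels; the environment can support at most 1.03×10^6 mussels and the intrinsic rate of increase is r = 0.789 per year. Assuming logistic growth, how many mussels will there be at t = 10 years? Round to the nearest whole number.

1003016 mussels

A = (K − N₀)/N₀ = (1.03×10^6 − 14140)/14140 = 71.843.
N(t) = K/(1 + A·e^(−rt)) = 1.03×10^6/(1 + 71.843×e^(−0.789×10)).
e^(−7.89) = 0.00037447; denominator = 1 + 71.843×0.00037447 = 1.0269.
N = 1.03×10^6/1.0269 = 1.003016×10^6.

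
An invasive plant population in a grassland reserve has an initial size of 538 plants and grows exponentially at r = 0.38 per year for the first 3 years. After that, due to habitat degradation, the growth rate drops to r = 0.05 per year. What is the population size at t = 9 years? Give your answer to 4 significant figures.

2271 plants

Phase 1: N(3) = 538·e^(0.38×3) = 538·e^1.14 = 1682.2.
Phase 2 runs for 9 − 3 = 6 years at r = 0.05.
N(9) = 1682.2·e^(0.05×6) = 1682.2·e^0.3 = 2270.73.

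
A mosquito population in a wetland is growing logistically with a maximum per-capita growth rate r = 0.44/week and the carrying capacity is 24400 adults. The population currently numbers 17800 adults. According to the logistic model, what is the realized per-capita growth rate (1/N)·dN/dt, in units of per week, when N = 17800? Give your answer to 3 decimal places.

0.119 per week

(1/N)·dN/dt = r(1 − N/K) = 0.44 × (1 − 17800/24400).
= 0.44 × 0.27049 = 0.11902.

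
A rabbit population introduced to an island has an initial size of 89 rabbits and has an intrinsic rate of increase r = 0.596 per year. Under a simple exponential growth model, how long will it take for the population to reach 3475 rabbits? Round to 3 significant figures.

6.15 years

Set N₀·e^(rt) = 3475: e^(0.596·t) = 3475/89 = 39.045.
0.596·t = ln(39.045) = 3.6647, so t = 3.6647/0.596 = 6.1488.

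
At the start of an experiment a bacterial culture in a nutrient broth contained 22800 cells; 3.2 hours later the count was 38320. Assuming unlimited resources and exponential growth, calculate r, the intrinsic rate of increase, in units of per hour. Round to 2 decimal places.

From N(t) = N₀·e^(rt): e^(r·3.2) = 38320/22800 = 1.6807.
r·3.2 = ln(1.6807) = 0.51921, so r = 0.51921/3.2 = 0.16225.

0.16 per hour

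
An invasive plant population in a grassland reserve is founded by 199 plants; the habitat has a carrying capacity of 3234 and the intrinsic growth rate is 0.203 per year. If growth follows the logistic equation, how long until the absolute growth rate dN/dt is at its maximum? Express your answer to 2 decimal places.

13.42 years

Logistic growth is fastest at N = K/2 = 1617.
A = (K − N₀)/N₀ = 15.251. Set K/(1 + A·e^(−rt)) = K/2 → A·e^(−rt) = 1.
e^(−0.203t) = 1/15.251 = 0.0655684, so t = ln(15.251)/0.203 = 2.7247/0.203 = 13.422.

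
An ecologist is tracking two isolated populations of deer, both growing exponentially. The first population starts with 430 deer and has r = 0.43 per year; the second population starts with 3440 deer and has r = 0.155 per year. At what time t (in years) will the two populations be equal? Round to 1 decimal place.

Set 430·e^(0.43t) = 3440·e^(0.155t).
e^((0.43 − 0.155)t) = 3440/430 → e^(0.275·t) = 8.
0.275·t = ln(8) = 2.0794, so t = 2.0794/0.275 = 7.5616.

7.6 years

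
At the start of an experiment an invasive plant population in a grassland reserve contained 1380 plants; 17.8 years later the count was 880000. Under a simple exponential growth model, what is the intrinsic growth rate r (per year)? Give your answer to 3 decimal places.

0.363 per year

From N(t) = N₀·e^(rt): e^(r·17.8) = 880000/1380 = 637.68.
r·17.8 = ln(637.68) = 6.4578, so r = 6.4578/17.8 = 0.3628.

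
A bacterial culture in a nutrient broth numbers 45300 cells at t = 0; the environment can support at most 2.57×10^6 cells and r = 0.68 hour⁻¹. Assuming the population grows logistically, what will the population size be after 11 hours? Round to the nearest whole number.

A = (K − N₀)/N₀ = (2.57×10^6 − 45300)/45300 = 55.733.
N(t) = K/(1 + A·e^(−rt)) = 2.57×10^6/(1 + 55.733×e^(−0.68×11)).
e^(−7.48) = 0.00056426; denominator = 1 + 55.733×0.00056426 = 1.0314.
N = 2.57×10^6/1.0314 = 2.491644×10^6.

2491644 cells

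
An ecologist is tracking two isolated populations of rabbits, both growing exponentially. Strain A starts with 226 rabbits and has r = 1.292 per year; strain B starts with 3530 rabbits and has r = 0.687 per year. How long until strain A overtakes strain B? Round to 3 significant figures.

4.54 years

Set 226·e^(1.292t) = 3530·e^(0.687t).
e^((1.292 − 0.687)t) = 3530/226 → e^(0.605·t) = 15.619.
0.605·t = ln(15.619) = 2.7485, so t = 2.7485/0.605 = 4.543.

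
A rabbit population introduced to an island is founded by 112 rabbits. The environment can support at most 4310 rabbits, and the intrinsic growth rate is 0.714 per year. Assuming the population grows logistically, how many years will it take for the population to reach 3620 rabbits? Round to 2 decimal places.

7.40 years

A = (K − N₀)/N₀ = (4310 − 112)/112 = 37.482.
Solve 4310/(1 + 37.482·e^(−0.714t)) = 3620: 1 + 37.482·e^(−0.714t) = 1.1906, so e^(−0.714t) = 0.00508529.
−0.714·t = ln(0.00508529) = -5.2814, so t = 5.2814/0.714 = 7.3969.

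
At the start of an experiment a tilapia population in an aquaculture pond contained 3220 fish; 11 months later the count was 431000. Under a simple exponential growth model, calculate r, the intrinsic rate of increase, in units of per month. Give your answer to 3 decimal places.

From N(t) = N₀·e^(rt): e^(r·11) = 431000/3220 = 133.85.
r·11 = ln(133.85) = 4.8967, so r = 4.8967/11 = 0.44516.

0.445 per month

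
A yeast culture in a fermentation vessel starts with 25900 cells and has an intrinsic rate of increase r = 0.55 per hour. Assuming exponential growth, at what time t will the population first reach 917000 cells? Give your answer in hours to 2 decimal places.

6.49 hours

Set N₀·e^(rt) = 917000: e^(0.55·t) = 917000/25900 = 35.405.
0.55·t = ln(35.405) = 3.5669, so t = 3.5669/0.55 = 6.4852.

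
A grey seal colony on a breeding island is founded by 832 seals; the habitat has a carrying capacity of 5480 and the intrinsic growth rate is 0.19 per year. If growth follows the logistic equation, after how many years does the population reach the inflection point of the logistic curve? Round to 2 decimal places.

Logistic growth is fastest at N = K/2 = 2740.
A = (K − N₀)/N₀ = 5.5865. Set K/(1 + A·e^(−rt)) = K/2 → A·e^(−rt) = 1.
e^(−0.19t) = 1/5.5865 = 0.179002, so t = ln(5.5865)/0.19 = 1.7204/0.19 = 9.0545.

9.05 years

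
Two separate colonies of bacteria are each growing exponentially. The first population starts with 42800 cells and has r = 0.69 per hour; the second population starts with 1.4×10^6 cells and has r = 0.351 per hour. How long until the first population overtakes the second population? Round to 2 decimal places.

10.29 hours

Set 42800·e^(0.69t) = 1.4×10^6·e^(0.351t).
e^((0.69 − 0.351)t) = 1.4×10^6/42800 → e^(0.339·t) = 32.71.
0.339·t = ln(32.71) = 3.4877, so t = 3.4877/0.339 = 10.288.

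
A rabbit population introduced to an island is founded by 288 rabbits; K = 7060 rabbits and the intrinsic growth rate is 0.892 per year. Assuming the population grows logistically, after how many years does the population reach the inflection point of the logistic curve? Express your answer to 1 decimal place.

Logistic growth is fastest at N = K/2 = 3530.
A = (K − N₀)/N₀ = 23.514. Set K/(1 + A·e^(−rt)) = K/2 → A·e^(−rt) = 1.
e^(−0.892t) = 1/23.514 = 0.0425281, so t = ln(23.514)/0.892 = 3.1576/0.892 = 3.5399.

3.5 years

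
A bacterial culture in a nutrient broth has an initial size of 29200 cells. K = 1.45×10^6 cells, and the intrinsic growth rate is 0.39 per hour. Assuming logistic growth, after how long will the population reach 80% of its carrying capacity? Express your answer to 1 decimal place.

A = (K − N₀)/N₀ = (1.45×10^6 − 29200)/29200 = 48.658.
Solve 1.45×10^6/(1 + 48.658·e^(−0.39t)) = 1.16×10^6: 1 + 48.658·e^(−0.39t) = 1.25, so e^(−0.39t) = 0.00513795.
−0.39·t = ln(0.00513795) = -5.2711, so t = 5.2711/0.39 = 13.516.

13.5 hours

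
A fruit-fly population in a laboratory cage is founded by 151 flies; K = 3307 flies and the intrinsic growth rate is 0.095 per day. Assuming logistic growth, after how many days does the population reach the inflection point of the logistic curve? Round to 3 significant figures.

32.0 days

Logistic growth is fastest at N = K/2 = 1653.5.
A = (K − N₀)/N₀ = 20.901. Set K/(1 + A·e^(−rt)) = K/2 → A·e^(−rt) = 1.
e^(−0.095t) = 1/20.901 = 0.0478454, so t = ln(20.901)/0.095 = 3.0398/0.095 = 31.998.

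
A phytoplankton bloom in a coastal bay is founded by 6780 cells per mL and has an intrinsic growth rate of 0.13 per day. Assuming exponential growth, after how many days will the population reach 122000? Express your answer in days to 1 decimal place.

Set N₀·e^(rt) = 122000: e^(0.13·t) = 122000/6780 = 17.994.
0.13·t = ln(17.994) = 2.89, so t = 2.89/0.13 = 22.231.

22.2 days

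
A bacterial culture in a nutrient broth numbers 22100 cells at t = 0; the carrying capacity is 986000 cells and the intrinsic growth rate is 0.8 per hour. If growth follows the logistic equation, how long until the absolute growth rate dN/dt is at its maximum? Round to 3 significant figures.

4.72 hours

Logistic growth is fastest at N = K/2 = 493000.
A = (K − N₀)/N₀ = 43.615. Set K/(1 + A·e^(−rt)) = K/2 → A·e^(−rt) = 1.
e^(−0.8t) = 1/43.615 = 0.0229277, so t = ln(43.615)/0.8 = 3.7754/0.8 = 4.7193.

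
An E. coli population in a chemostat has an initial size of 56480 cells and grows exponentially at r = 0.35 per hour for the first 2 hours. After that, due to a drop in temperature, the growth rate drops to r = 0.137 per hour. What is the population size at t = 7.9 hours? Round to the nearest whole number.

255235 cells

Phase 1: N(2) = 56480·e^(0.35×2) = 56480·e^0.7 = 113737.
Phase 2 runs for 7.9 − 2 = 5.9 hours at r = 0.137.
N(7.9) = 113737·e^(0.137×5.9) = 113737·e^0.8083 = 255235.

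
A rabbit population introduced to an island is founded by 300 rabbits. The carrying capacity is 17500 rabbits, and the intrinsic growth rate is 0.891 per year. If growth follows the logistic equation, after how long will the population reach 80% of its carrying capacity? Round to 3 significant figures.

A = (K − N₀)/N₀ = (17500 − 300)/300 = 57.333.
Solve 17500/(1 + 57.333·e^(−0.891t)) = 14000: 1 + 57.333·e^(−0.891t) = 1.25, so e^(−0.891t) = 0.00436047.
−0.891·t = ln(0.00436047) = -5.4352, so t = 5.4352/0.891 = 6.1001.

6.10 years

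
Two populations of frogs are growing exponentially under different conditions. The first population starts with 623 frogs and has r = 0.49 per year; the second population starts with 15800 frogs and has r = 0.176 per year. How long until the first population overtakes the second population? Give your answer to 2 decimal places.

10.30 years

Set 623·e^(0.49t) = 15800·e^(0.176t).
e^((0.49 − 0.176)t) = 15800/623 → e^(0.314·t) = 25.361.
0.314·t = ln(25.361) = 3.2332, so t = 3.2332/0.314 = 10.297.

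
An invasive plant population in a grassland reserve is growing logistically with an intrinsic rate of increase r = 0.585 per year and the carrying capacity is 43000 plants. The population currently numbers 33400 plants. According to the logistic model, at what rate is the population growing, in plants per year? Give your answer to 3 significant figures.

dN/dt = rN(1 − N/K) = 0.585 × 33400 × (1 − 33400/43000).
1 − 33400/43000 = 0.22326; dN/dt = 0.585 × 33400 × 0.22326 = 4362.2.

4360 plants per year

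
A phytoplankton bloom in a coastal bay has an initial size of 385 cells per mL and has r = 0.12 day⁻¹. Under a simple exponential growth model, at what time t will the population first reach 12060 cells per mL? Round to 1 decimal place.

28.7 days

Set N₀·e^(rt) = 12060: e^(0.12·t) = 12060/385 = 31.325.
0.12·t = ln(31.325) = 3.4444, so t = 3.4444/0.12 = 28.703.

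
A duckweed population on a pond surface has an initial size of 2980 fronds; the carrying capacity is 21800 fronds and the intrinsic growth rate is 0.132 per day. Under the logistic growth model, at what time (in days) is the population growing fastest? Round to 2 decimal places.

13.96 days

Logistic growth is fastest at N = K/2 = 10900.
A = (K − N₀)/N₀ = 6.3154. Set K/(1 + A·e^(−rt)) = K/2 → A·e^(−rt) = 1.
e^(−0.132t) = 1/6.3154 = 0.158342, so t = ln(6.3154)/0.132 = 1.843/0.132 = 13.962.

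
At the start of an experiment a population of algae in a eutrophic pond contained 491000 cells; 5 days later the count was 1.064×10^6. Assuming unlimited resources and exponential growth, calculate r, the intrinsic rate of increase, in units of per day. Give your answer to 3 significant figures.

0.155 per day

From N(t) = N₀·e^(rt): e^(r·5) = 1.064×10^6/491000 = 2.167.
r·5 = ln(2.167) = 0.77335, so r = 0.77335/5 = 0.15467.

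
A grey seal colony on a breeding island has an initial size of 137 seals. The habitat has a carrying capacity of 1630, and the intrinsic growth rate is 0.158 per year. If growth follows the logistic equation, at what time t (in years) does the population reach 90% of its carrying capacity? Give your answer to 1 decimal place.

29.0 years

A = (K − N₀)/N₀ = (1630 − 137)/137 = 10.898.
Solve 1630/(1 + 10.898·e^(−0.158t)) = 1467: 1 + 10.898·e^(−0.158t) = 1.1111, so e^(−0.158t) = 0.0101957.
−0.158·t = ln(0.0101957) = -4.5858, so t = 4.5858/0.158 = 29.024.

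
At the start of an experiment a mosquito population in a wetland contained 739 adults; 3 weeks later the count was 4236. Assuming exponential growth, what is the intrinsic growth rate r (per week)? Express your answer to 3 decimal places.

From N(t) = N₀·e^(rt): e^(r·3) = 4236/739 = 5.7321.
r·3 = ln(5.7321) = 1.7461, so r = 1.7461/3 = 0.58203.

0.582 per week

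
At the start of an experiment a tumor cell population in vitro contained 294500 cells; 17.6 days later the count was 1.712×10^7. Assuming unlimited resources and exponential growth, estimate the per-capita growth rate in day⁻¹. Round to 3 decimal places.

From N(t) = N₀·e^(rt): e^(r·17.6) = 1.712×10^7/294500 = 58.132.
r·17.6 = ln(58.132) = 4.0627, so r = 4.0627/17.6 = 0.23084.

0.231 per day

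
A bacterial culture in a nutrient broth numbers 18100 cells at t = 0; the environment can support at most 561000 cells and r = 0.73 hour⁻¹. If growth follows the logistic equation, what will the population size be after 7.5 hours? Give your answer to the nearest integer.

498364 cells

A = (K − N₀)/N₀ = (561000 − 18100)/18100 = 29.994.
N(t) = K/(1 + A·e^(−rt)) = 561000/(1 + 29.994×e^(−0.73×7.5)).
e^(−5.475) = 0.0041902; denominator = 1 + 29.994×0.0041902 = 1.1257.
N = 561000/1.1257 = 498364.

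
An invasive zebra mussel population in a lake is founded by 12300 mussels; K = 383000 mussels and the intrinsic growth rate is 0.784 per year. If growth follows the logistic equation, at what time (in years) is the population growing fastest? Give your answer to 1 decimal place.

Logistic growth is fastest at N = K/2 = 191500.
A = (K − N₀)/N₀ = 30.138. Set K/(1 + A·e^(−rt)) = K/2 → A·e^(−rt) = 1.
e^(−0.784t) = 1/30.138 = 0.0331805, so t = ln(30.138)/0.784 = 3.4058/0.784 = 4.3441.

4.3 years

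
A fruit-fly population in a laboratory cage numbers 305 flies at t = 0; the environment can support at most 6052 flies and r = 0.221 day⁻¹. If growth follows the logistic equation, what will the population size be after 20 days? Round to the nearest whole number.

4933 flies

A = (K − N₀)/N₀ = (6052 − 305)/305 = 18.843.
N(t) = K/(1 + A·e^(−rt)) = 6052/(1 + 18.843×e^(−0.221×20)).
e^(−4.42) = 0.012034; denominator = 1 + 18.843×0.012034 = 1.2268.
N = 6052/1.2268 = 4933.33.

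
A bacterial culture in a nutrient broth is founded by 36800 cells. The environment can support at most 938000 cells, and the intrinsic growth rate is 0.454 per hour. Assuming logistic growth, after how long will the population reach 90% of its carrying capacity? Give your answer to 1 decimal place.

A = (K − N₀)/N₀ = (938000 − 36800)/36800 = 24.489.
Solve 938000/(1 + 24.489·e^(−0.454t)) = 844200: 1 + 24.489·e^(−0.454t) = 1.1111, so e^(−0.454t) = 0.00453716.
−0.454·t = ln(0.00453716) = -5.3955, so t = 5.3955/0.454 = 11.884.

11.9 hours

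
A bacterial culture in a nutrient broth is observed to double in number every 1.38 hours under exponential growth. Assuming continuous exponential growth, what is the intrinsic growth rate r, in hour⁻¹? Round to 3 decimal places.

0.502 per hour

r = ln(2)/t_d = 0.6931/1.38 = 0.50228.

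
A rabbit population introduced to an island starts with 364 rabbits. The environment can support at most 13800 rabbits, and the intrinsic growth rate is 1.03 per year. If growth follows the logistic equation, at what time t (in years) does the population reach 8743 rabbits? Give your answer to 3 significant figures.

A = (K − N₀)/N₀ = (13800 − 364)/364 = 36.912.
Solve 13800/(1 + 36.912·e^(−1.03t)) = 8743: 1 + 36.912·e^(−1.03t) = 1.5784, so e^(−1.03t) = 0.0156698.
−1.03·t = ln(0.0156698) = -4.156, so t = 4.156/1.03 = 4.035.

4.03 years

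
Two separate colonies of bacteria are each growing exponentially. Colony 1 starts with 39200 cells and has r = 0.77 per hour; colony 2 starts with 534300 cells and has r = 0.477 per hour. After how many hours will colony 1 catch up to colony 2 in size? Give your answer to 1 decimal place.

Set 39200·e^(0.77t) = 534300·e^(0.477t).
e^((0.77 − 0.477)t) = 534300/39200 → e^(0.293·t) = 13.63.
0.293·t = ln(13.63) = 2.6123, so t = 2.6123/0.293 = 8.9156.

8.9 hours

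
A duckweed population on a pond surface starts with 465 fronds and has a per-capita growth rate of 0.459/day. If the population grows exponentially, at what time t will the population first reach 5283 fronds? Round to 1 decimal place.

Set N₀·e^(rt) = 5283: e^(0.459·t) = 5283/465 = 11.361.
0.459·t = ln(11.361) = 2.4302, so t = 2.4302/0.459 = 5.2946.

5.3 days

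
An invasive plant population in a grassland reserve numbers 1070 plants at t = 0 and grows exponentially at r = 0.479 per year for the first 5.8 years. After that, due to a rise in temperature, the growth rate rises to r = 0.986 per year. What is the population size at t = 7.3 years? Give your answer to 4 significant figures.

Phase 1: N(5.8) = 1070·e^(0.479×5.8) = 1070·e^2.778 = 17216.3.
Phase 2 runs for 7.3 − 5.8 = 1.5 years at r = 0.986.
N(7.3) = 17216.3·e^(0.986×1.5) = 17216.3·e^1.479 = 75554.8.

75550 plants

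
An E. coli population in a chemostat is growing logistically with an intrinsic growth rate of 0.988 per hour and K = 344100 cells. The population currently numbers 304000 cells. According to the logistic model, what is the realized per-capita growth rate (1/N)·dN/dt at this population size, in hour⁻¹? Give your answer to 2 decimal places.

(1/N)·dN/dt = r(1 − N/K) = 0.988 × (1 − 304000/344100).
= 0.988 × 0.11654 = 0.11514.

0.12 per hour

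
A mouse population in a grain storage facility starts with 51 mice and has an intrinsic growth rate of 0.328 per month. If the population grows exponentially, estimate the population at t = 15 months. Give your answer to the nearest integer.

6987 mice

N(t) = N₀·e^(rt) = 51 × e^(0.328×15) = 51 × e^4.92.
e^4.92 ≈ 137, so N ≈ 51 × 137 = 6987.13.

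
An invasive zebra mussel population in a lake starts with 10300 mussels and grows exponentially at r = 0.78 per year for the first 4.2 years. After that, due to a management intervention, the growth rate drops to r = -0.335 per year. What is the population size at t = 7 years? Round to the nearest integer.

Phase 1: N(4.2) = 10300·e^(0.78×4.2) = 10300·e^3.276 = 272638.
Phase 2 runs for 7 − 4.2 = 2.8 years at r = -0.335.
N(7) = 272638·e^(-0.335×2.8) = 272638·e^-0.938 = 106713.

106713 mussels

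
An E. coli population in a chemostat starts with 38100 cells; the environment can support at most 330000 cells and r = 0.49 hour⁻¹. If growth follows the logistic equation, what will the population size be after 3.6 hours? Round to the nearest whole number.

A = (K − N₀)/N₀ = (330000 − 38100)/38100 = 7.6614.
N(t) = K/(1 + A·e^(−rt)) = 330000/(1 + 7.6614×e^(−0.49×3.6)).
e^(−1.764) = 0.17136; denominator = 1 + 7.6614×0.17136 = 2.3128.
N = 330000/2.3128 = 142681.

142681 cells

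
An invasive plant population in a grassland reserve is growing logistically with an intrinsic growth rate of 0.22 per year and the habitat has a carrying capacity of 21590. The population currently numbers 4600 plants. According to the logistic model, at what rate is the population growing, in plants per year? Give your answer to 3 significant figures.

dN/dt = rN(1 − N/K) = 0.22 × 4600 × (1 − 4600/21590).
1 − 4600/21590 = 0.78694; dN/dt = 0.22 × 4600 × 0.78694 = 796.38.

796 plants per year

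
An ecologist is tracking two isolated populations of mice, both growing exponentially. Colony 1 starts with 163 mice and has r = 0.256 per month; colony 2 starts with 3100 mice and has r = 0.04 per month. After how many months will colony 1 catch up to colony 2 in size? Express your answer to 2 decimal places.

13.64 months

Set 163·e^(0.256t) = 3100·e^(0.04t).
e^((0.256 − 0.04)t) = 3100/163 → e^(0.216·t) = 19.018.
0.216·t = ln(19.018) = 2.9454, so t = 2.9454/0.216 = 13.636.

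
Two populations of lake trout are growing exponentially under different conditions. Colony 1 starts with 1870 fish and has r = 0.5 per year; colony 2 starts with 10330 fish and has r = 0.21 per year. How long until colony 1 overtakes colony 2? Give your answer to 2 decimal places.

Set 1870·e^(0.5t) = 10330·e^(0.21t).
e^((0.5 − 0.21)t) = 10330/1870 → e^(0.29·t) = 5.5241.
0.29·t = ln(5.5241) = 1.7091, so t = 1.7091/0.29 = 5.8935.

5.89 years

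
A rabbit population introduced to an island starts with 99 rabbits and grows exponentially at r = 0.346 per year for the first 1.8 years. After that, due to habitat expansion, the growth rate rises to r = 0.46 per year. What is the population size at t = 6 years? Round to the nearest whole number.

Phase 1: N(1.8) = 99·e^(0.346×1.8) = 99·e^0.6228 = 184.55.
Phase 2 runs for 6 − 1.8 = 4.2 years at r = 0.46.
N(6) = 184.55·e^(0.46×4.2) = 184.55·e^1.932 = 1274.

1274 rabbits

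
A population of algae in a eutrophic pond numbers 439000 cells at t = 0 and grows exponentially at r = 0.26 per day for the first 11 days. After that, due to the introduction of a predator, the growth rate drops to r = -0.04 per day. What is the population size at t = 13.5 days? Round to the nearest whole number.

Phase 1: N(11) = 439000·e^(0.26×11) = 439000·e^2.86 = 7.66561×10^6.
Phase 2 runs for 13.5 − 11 = 2.5 days at r = -0.04.
N(13.5) = 7.66561×10^6·e^(-0.04×2.5) = 7.66561×10^6·e^-0.1 = 6.936131×10^6.

6936131 cells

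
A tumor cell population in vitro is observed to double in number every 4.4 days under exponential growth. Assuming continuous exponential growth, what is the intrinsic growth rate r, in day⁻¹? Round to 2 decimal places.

r = ln(2)/t_d = 0.6931/4.4 = 0.15753.

0.16 per day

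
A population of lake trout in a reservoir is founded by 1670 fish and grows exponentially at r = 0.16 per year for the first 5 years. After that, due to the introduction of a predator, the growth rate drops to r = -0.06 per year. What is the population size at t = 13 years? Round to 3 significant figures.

Phase 1: N(5) = 1670·e^(0.16×5) = 1670·e^0.8 = 3716.65.
Phase 2 runs for 13 − 5 = 8 years at r = -0.06.
N(13) = 3716.65·e^(-0.06×8) = 3716.65·e^-0.48 = 2299.8.

2300 fish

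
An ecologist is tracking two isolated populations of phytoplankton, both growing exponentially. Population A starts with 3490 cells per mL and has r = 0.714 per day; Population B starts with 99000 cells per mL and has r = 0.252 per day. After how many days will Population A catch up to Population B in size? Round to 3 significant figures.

7.24 days

Set 3490·e^(0.714t) = 99000·e^(0.252t).
e^((0.714 − 0.252)t) = 99000/3490 → e^(0.462·t) = 28.367.
0.462·t = ln(28.367) = 3.3452, so t = 3.3452/0.462 = 7.2407.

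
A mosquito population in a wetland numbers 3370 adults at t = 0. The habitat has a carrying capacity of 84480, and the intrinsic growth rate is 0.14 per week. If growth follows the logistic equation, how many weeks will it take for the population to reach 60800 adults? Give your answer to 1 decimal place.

A = (K − N₀)/N₀ = (84480 − 3370)/3370 = 24.068.
Solve 84480/(1 + 24.068·e^(−0.14t)) = 60800: 1 + 24.068·e^(−0.14t) = 1.3895, so e^(−0.14t) = 0.0161821.
−0.14·t = ln(0.0161821) = -4.1239, so t = 4.1239/0.14 = 29.456.

29.5 weeks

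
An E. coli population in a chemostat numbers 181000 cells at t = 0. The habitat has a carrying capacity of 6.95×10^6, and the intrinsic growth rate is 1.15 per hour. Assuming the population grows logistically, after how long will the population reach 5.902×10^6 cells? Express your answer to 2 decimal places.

A = (K − N₀)/N₀ = (6.95×10^6 − 181000)/181000 = 37.398.
Solve 6.95×10^6/(1 + 37.398·e^(−1.15t)) = 5.902×10^6: 1 + 37.398·e^(−1.15t) = 1.1776, so e^(−1.15t) = 0.00474806.
−1.15·t = ln(0.00474806) = -5.35, so t = 5.35/1.15 = 4.6522.

4.65 hours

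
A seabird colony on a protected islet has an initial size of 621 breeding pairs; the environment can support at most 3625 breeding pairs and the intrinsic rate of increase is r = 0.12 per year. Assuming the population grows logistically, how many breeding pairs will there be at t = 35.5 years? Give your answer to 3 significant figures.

A = (K − N₀)/N₀ = (3625 − 621)/621 = 4.8374.
N(t) = K/(1 + A·e^(−rt)) = 3625/(1 + 4.8374×e^(−0.12×35.5)).
e^(−4.26) = 0.014122; denominator = 1 + 4.8374×0.014122 = 1.0683.
N = 3625/1.0683 = 3393.2.

3390 breeding pairs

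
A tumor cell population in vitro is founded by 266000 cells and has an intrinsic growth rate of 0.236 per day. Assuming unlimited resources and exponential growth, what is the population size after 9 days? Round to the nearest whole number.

2224965 cells

N(t) = N₀·e^(rt) = 266000 × e^(0.236×9) = 266000 × e^2.124.
e^2.124 ≈ 8.3645, so N ≈ 266000 × 8.3645 = 2.224965×10^6.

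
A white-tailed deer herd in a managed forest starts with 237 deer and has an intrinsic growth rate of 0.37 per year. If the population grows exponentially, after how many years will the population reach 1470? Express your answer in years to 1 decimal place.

4.9 years

Set N₀·e^(rt) = 1470: e^(0.37·t) = 1470/237 = 6.2025.
0.37·t = ln(6.2025) = 1.825, so t = 1.825/0.37 = 4.9323.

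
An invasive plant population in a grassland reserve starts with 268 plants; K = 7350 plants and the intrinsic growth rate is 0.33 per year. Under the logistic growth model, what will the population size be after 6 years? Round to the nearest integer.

A = (K − N₀)/N₀ = (7350 − 268)/268 = 26.425.
N(t) = K/(1 + A·e^(−rt)) = 7350/(1 + 26.425×e^(−0.33×6)).
e^(−1.98) = 0.13807; denominator = 1 + 26.425×0.13807 = 4.6485.
N = 7350/4.6485 = 1581.14.

1581 plants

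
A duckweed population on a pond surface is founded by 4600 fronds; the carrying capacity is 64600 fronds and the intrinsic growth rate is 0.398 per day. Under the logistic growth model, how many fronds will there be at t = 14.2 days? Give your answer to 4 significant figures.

A = (K − N₀)/N₀ = (64600 − 4600)/4600 = 13.043.
N(t) = K/(1 + A·e^(−rt)) = 64600/(1 + 13.043×e^(−0.398×14.2)).
e^(−5.652) = 0.0035119; denominator = 1 + 13.043×0.0035119 = 1.0458.
N = 64600/1.0458 = 61770.5.

61770 fronds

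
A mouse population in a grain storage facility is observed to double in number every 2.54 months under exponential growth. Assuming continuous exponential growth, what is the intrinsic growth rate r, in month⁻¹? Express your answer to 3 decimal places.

r = ln(2)/t_d = 0.6931/2.54 = 0.27289.

0.273 per month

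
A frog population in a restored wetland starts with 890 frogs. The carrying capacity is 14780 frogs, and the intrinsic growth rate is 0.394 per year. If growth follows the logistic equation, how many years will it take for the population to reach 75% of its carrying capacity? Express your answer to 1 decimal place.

A = (K − N₀)/N₀ = (14780 − 890)/890 = 15.607.
Solve 14780/(1 + 15.607·e^(−0.394t)) = 11085: 1 + 15.607·e^(−0.394t) = 1.3333, so e^(−0.394t) = 0.0213583.
−0.394·t = ln(0.0213583) = -3.8463, so t = 3.8463/0.394 = 9.7622.

9.8 years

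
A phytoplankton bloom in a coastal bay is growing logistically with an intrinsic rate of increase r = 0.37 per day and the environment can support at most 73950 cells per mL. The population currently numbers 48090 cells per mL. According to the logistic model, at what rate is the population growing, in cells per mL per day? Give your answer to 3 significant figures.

6220 cells per mL per day

dN/dt = rN(1 − N/K) = 0.37 × 48090 × (1 − 48090/73950).
1 − 48090/73950 = 0.3497; dN/dt = 0.37 × 48090 × 0.3497 = 6222.2.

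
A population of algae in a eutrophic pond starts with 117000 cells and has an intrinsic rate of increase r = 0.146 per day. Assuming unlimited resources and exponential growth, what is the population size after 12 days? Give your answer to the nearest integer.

N(t) = N₀·e^(rt) = 117000 × e^(0.146×12) = 117000 × e^1.752.
e^1.752 ≈ 5.7661, so N ≈ 117000 × 5.7661 = 674636.

674636 cells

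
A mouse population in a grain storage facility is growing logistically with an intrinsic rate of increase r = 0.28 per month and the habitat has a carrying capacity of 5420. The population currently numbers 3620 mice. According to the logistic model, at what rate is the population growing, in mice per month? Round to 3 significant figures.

dN/dt = rN(1 − N/K) = 0.28 × 3620 × (1 − 3620/5420).
1 − 3620/5420 = 0.3321; dN/dt = 0.28 × 3620 × 0.3321 = 336.62.

337 mice per month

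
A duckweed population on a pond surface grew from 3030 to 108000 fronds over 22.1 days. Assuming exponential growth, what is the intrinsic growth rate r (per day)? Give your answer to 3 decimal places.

0.162 per day

From N(t) = N₀·e^(rt): e^(r·22.1) = 108000/3030 = 35.644.
r·22.1 = ln(35.644) = 3.5736, so r = 3.5736/22.1 = 0.1617.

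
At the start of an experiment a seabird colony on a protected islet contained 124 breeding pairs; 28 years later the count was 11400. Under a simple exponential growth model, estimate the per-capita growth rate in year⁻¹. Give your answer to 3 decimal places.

From N(t) = N₀·e^(rt): e^(r·28) = 11400/124 = 91.935.
r·28 = ln(91.935) = 4.5211, so r = 4.5211/28 = 0.16147.

0.161 per year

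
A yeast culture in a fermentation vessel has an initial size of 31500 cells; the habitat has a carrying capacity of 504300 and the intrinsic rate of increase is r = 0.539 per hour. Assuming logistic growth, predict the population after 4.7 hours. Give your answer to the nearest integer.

230095 cells

A = (K − N₀)/N₀ = (504300 − 31500)/31500 = 15.01.
N(t) = K/(1 + A·e^(−rt)) = 504300/(1 + 15.01×e^(−0.539×4.7)).
e^(−2.533) = 0.079397; denominator = 1 + 15.01×0.079397 = 2.1917.
N = 504300/2.1917 = 230095.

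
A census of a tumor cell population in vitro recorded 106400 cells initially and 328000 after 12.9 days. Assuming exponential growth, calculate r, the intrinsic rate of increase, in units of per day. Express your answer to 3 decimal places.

0.087 per day

From N(t) = N₀·e^(rt): e^(r·12.9) = 328000/106400 = 3.0827.
r·12.9 = ln(3.0827) = 1.1258, so r = 1.1258/12.9 = 0.087272.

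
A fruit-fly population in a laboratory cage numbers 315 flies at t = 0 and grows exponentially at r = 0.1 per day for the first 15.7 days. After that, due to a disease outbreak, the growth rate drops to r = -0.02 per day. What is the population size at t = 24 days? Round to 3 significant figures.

1280 flies

Phase 1: N(15.7) = 315·e^(0.1×15.7) = 315·e^1.57 = 1514.09.
Phase 2 runs for 24 − 15.7 = 8.3 days at r = -0.02.
N(24) = 1514.09·e^(-0.02×8.3) = 1514.09·e^-0.166 = 1282.51.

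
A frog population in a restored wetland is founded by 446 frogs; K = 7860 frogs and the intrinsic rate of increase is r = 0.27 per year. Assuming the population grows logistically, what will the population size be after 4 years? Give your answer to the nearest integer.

1183 frogs

A = (K − N₀)/N₀ = (7860 − 446)/446 = 16.623.
N(t) = K/(1 + A·e^(−rt)) = 7860/(1 + 16.623×e^(−0.27×4)).
e^(−1.08) = 0.3396; denominator = 1 + 16.623×0.3396 = 6.6452.
N = 7860/6.6452 = 1182.81.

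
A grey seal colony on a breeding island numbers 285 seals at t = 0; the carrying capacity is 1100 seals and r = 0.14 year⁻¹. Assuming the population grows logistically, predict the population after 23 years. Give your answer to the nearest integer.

987 seals

A = (K − N₀)/N₀ = (1100 − 285)/285 = 2.8596.
N(t) = K/(1 + A·e^(−rt)) = 1100/(1 + 2.8596×e^(−0.14×23)).
e^(−3.22) = 0.039955; denominator = 1 + 2.8596×0.039955 = 1.1143.
N = 1100/1.1143 = 987.205.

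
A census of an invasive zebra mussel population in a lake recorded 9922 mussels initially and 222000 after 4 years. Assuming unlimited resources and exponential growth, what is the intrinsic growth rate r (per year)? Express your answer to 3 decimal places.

From N(t) = N₀·e^(rt): e^(r·4) = 222000/9922 = 22.375.
r·4 = ln(22.375) = 3.1079, so r = 3.1079/4 = 0.77698.

0.777 per year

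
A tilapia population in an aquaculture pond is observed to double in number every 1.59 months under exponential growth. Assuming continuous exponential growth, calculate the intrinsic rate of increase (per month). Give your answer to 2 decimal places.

0.44 per month

r = ln(2)/t_d = 0.6931/1.59 = 0.43594.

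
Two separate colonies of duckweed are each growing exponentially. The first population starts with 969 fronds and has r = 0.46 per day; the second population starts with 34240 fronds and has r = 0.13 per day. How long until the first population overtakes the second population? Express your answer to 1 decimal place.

Set 969·e^(0.46t) = 34240·e^(0.13t).
e^((0.46 − 0.13)t) = 34240/969 → e^(0.33·t) = 35.335.
0.33·t = ln(35.335) = 3.5649, so t = 3.5649/0.33 = 10.803.

10.8 days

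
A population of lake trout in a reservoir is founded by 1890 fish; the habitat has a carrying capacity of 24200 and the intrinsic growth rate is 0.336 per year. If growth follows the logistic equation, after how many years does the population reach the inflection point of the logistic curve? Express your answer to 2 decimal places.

7.35 years

Logistic growth is fastest at N = K/2 = 12100.
A = (K − N₀)/N₀ = 11.804. Set K/(1 + A·e^(−rt)) = K/2 → A·e^(−rt) = 1.
e^(−0.336t) = 1/11.804 = 0.0847154, so t = ln(11.804)/0.336 = 2.4685/0.336 = 7.3466.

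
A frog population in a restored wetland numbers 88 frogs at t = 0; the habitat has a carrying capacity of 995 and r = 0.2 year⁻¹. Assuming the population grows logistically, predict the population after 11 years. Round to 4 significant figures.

A = (K − N₀)/N₀ = (995 − 88)/88 = 10.307.
N(t) = K/(1 + A·e^(−rt)) = 995/(1 + 10.307×e^(−0.2×11)).
e^(−2.2) = 0.1108; denominator = 1 + 10.307×0.1108 = 2.142.
N = 995/2.142 = 464.513.

464.5 frogs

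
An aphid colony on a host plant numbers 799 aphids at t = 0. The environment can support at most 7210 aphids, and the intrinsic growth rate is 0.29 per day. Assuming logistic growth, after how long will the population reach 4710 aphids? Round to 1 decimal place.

9.4 days

A = (K − N₀)/N₀ = (7210 − 799)/799 = 8.0238.
Solve 7210/(1 + 8.0238·e^(−0.29t)) = 4710: 1 + 8.0238·e^(−0.29t) = 1.5308, so e^(−0.29t) = 0.0661516.
−0.29·t = ln(0.0661516) = -2.7158, so t = 2.7158/0.29 = 9.3649.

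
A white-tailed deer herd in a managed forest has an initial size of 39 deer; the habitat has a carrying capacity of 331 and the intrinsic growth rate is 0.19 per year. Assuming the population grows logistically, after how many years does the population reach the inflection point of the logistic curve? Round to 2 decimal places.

Logistic growth is fastest at N = K/2 = 165.5.
A = (K − N₀)/N₀ = 7.4872. Set K/(1 + A·e^(−rt)) = K/2 → A·e^(−rt) = 1.
e^(−0.19t) = 1/7.4872 = 0.133562, so t = ln(7.4872)/0.19 = 2.0132/0.19 = 10.596.

10.60 years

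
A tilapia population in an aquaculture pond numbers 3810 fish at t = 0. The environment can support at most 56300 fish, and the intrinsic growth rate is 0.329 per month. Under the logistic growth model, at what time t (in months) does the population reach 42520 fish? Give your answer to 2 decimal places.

A = (K − N₀)/N₀ = (56300 − 3810)/3810 = 13.777.
Solve 56300/(1 + 13.777·e^(−0.329t)) = 42520: 1 + 13.777·e^(−0.329t) = 1.3241, so e^(−0.329t) = 0.0235236.
−0.329·t = ln(0.0235236) = -3.7497, so t = 3.7497/0.329 = 11.397.

11.40 months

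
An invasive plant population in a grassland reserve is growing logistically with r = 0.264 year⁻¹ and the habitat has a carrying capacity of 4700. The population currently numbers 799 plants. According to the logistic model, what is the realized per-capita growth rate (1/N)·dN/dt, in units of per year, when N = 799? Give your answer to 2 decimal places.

(1/N)·dN/dt = r(1 − N/K) = 0.264 × (1 − 799/4700).
= 0.264 × 0.83 = 0.21912.

0.22 per year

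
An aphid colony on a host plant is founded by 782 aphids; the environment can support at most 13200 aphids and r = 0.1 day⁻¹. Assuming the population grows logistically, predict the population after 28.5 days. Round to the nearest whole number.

A = (K − N₀)/N₀ = (13200 − 782)/782 = 15.88.
N(t) = K/(1 + A·e^(−rt)) = 13200/(1 + 15.88×e^(−0.1×28.5)).
e^(−2.85) = 0.057844; denominator = 1 + 15.88×0.057844 = 1.9186.
N = 13200/1.9186 = 6880.17.

6880 aphids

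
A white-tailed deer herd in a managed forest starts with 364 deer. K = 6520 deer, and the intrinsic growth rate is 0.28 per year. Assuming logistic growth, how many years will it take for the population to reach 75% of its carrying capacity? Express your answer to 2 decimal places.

A = (K − N₀)/N₀ = (6520 − 364)/364 = 16.912.
Solve 6520/(1 + 16.912·e^(−0.28t)) = 4890: 1 + 16.912·e^(−0.28t) = 1.3333, so e^(−0.28t) = 0.0197098.
−0.28·t = ln(0.0197098) = -3.9266, so t = 3.9266/0.28 = 14.024.

14.02 years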